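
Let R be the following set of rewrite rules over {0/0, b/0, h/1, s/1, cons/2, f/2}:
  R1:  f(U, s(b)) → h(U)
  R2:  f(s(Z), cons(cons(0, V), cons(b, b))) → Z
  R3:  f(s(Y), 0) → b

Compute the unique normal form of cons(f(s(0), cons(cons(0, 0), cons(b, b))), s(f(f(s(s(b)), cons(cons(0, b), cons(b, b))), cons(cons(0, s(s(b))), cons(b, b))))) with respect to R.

cons(0, s(b))

1. cons(f(s(0), cons(cons(0, 0), cons(b, b))), s(f(f(s(s(b)), cons(cons(0, b), cons(b, b))), cons(cons(0, s(s(b))), cons(b, b)))))  →  cons(0, s(f(f(s(s(b)), cons(cons(0, b), cons(b, b))), cons(cons(0, s(s(b))), cons(b, b)))))   [R2 at 1]
2. cons(0, s(f(f(s(s(b)), cons(cons(0, b), cons(b, b))), cons(cons(0, s(s(b))), cons(b, b)))))  →  cons(0, s(f(s(b), cons(cons(0, s(s(b))), cons(b, b)))))   [R2 at 2.1.1]
3. cons(0, s(f(s(b), cons(cons(0, s(s(b))), cons(b, b)))))  →  cons(0, s(b))   [R2 at 2.1]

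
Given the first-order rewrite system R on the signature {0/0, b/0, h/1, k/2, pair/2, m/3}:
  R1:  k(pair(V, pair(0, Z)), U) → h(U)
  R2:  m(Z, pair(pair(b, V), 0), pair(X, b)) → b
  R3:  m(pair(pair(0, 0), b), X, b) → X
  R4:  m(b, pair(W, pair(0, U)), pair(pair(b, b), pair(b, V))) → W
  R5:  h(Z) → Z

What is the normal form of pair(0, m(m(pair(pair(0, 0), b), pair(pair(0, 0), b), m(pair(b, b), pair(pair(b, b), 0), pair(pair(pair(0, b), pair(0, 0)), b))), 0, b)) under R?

1. pair(0, m(m(pair(pair(0, 0), b), pair(pair(0, 0), b), m(pair(b, b), pair(pair(b, b), 0), pair(pair(pair(0, b), pair(0, 0)), b))), 0, b))  →  pair(0, m(m(pair(pair(0, 0), b), pair(pair(0, 0), b), b), 0, b))   [R2 at 2.1.3]
2. pair(0, m(m(pair(pair(0, 0), b), pair(pair(0, 0), b), b), 0, b))  →  pair(0, m(pair(pair(0, 0), b), 0, b))   [R3 at 2.1]
3. pair(0, m(pair(pair(0, 0), b), 0, b))  →  pair(0, 0)   [R3 at 2]

pair(0, 0)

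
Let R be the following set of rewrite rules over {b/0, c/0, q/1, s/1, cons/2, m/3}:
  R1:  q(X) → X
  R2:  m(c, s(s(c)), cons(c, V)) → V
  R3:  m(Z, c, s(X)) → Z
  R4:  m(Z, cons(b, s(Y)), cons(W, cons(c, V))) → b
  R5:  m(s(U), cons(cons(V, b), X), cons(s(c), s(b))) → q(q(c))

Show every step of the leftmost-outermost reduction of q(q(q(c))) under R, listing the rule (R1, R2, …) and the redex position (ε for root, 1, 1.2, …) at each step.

1. q(q(q(c)))  →  q(q(c))   [R1 at ε]
2. q(q(c))  →  q(c)   [R1 at ε]
3. q(c)  →  c   [R1 at ε]

c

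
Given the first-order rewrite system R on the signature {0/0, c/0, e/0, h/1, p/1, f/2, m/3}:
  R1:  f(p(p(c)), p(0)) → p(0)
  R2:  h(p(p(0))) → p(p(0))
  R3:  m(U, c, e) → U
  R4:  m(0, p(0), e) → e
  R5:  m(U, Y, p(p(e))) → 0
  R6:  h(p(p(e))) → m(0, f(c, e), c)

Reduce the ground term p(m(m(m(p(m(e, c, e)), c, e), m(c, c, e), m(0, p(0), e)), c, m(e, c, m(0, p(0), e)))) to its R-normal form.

1. p(m(m(m(p(m(e, c, e)), c, e), m(c, c, e), m(0, p(0), e)), c, m(e, c, m(0, p(0), e))))  →  p(m(m(p(m(e, c, e)), m(c, c, e), m(0, p(0), e)), c, m(e, c, m(0, p(0), e))))   [R3 at 1.1.1]
2. p(m(m(p(m(e, c, e)), m(c, c, e), m(0, p(0), e)), c, m(e, c, m(0, p(0), e))))  →  p(m(m(p(e), m(c, c, e), m(0, p(0), e)), c, m(e, c, m(0, p(0), e))))   [R3 at 1.1.1.1]
3. p(m(m(p(e), m(c, c, e), m(0, p(0), e)), c, m(e, c, m(0, p(0), e))))  →  p(m(m(p(e), c, m(0, p(0), e)), c, m(e, c, m(0, p(0), e))))   [R3 at 1.1.2]
4. p(m(m(p(e), c, m(0, p(0), e)), c, m(e, c, m(0, p(0), e))))  →  p(m(m(p(e), c, e), c, m(e, c, m(0, p(0), e))))   [R4 at 1.1.3]
5. p(m(m(p(e), c, e), c, m(e, c, m(0, p(0), e))))  →  p(m(p(e), c, m(e, c, m(0, p(0), e))))   [R3 at 1.1]
6. p(m(p(e), c, m(e, c, m(0, p(0), e))))  →  p(m(p(e), c, m(e, c, e)))   [R4 at 1.3.3]
7. p(m(p(e), c, m(e, c, e)))  →  p(m(p(e), c, e))   [R3 at 1.3]
8. p(m(p(e), c, e))  →  p(p(e))   [R3 at 1]

p(p(e))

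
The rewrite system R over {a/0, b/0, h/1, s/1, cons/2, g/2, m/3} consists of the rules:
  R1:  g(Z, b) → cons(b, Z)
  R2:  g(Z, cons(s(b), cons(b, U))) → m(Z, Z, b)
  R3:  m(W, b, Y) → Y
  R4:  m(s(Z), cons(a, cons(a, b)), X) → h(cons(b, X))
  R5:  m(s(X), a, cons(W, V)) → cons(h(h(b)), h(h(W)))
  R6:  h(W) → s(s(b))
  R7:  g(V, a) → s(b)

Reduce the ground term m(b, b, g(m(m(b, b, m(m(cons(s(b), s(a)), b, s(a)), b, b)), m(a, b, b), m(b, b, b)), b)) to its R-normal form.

cons(b, b)

1. m(b, b, g(m(m(b, b, m(m(cons(s(b), s(a)), b, s(a)), b, b)), m(a, b, b), m(b, b, b)), b))  →  g(m(m(b, b, m(m(cons(s(b), s(a)), b, s(a)), b, b)), m(a, b, b), m(b, b, b)), b)   [R3 at ε]
2. g(m(m(b, b, m(m(cons(s(b), s(a)), b, s(a)), b, b)), m(a, b, b), m(b, b, b)), b)  →  cons(b, m(m(b, b, m(m(cons(s(b), s(a)), b, s(a)), b, b)), m(a, b, b), m(b, b, b)))   [R1 at ε]
3. cons(b, m(m(b, b, m(m(cons(s(b), s(a)), b, s(a)), b, b)), m(a, b, b), m(b, b, b)))  →  cons(b, m(m(m(cons(s(b), s(a)), b, s(a)), b, b), m(a, b, b), m(b, b, b)))   [R3 at 2.1]
4. cons(b, m(m(m(cons(s(b), s(a)), b, s(a)), b, b), m(a, b, b), m(b, b, b)))  →  cons(b, m(b, m(a, b, b), m(b, b, b)))   [R3 at 2.1]
5. cons(b, m(b, m(a, b, b), m(b, b, b)))  →  cons(b, m(b, b, m(b, b, b)))   [R3 at 2.2]
6. cons(b, m(b, b, m(b, b, b)))  →  cons(b, m(b, b, b))   [R3 at 2]
7. cons(b, m(b, b, b))  →  cons(b, b)   [R3 at 2]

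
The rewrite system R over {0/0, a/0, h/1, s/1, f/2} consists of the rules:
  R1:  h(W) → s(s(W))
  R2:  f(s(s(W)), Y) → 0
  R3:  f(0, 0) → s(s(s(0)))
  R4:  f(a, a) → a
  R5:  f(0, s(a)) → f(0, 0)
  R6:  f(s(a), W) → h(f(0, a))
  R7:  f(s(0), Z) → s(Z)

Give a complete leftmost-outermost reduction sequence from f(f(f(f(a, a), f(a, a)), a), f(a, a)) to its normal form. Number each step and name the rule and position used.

1. f(f(f(f(a, a), f(a, a)), a), f(a, a))  →  f(f(f(a, f(a, a)), a), f(a, a))   [R4 at 1.1.1]
2. f(f(f(a, f(a, a)), a), f(a, a))  →  f(f(f(a, a), a), f(a, a))   [R4 at 1.1.2]
3. f(f(f(a, a), a), f(a, a))  →  f(f(a, a), f(a, a))   [R4 at 1.1]
4. f(f(a, a), f(a, a))  →  f(a, f(a, a))   [R4 at 1]
5. f(a, f(a, a))  →  f(a, a)   [R4 at 2]
6. f(a, a)  →  a   [R4 at ε]

a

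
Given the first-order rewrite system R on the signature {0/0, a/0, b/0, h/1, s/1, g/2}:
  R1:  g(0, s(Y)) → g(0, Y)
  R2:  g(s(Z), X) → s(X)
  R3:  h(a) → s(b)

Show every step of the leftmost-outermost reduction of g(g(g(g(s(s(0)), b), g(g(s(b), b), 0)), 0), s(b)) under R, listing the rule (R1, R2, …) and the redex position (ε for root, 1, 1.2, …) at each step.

s(s(b))

1. g(g(g(g(s(s(0)), b), g(g(s(b), b), 0)), 0), s(b))  →  g(g(g(s(b), g(g(s(b), b), 0)), 0), s(b))   [R2 at 1.1.1]
2. g(g(g(s(b), g(g(s(b), b), 0)), 0), s(b))  →  g(g(s(g(g(s(b), b), 0)), 0), s(b))   [R2 at 1.1]
3. g(g(s(g(g(s(b), b), 0)), 0), s(b))  →  g(s(0), s(b))   [R2 at 1]
4. g(s(0), s(b))  →  s(s(b))   [R2 at ε]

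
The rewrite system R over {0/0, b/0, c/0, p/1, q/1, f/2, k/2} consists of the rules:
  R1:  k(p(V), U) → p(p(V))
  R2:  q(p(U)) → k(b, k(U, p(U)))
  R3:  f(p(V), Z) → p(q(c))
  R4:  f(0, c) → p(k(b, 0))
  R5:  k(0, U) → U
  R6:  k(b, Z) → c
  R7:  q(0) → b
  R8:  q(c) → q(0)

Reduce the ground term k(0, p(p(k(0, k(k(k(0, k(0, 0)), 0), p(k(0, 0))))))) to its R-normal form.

1. k(0, p(p(k(0, k(k(k(0, k(0, 0)), 0), p(k(0, 0)))))))  →  p(p(k(0, k(k(k(0, k(0, 0)), 0), p(k(0, 0))))))   [R5 at ε]
2. p(p(k(0, k(k(k(0, k(0, 0)), 0), p(k(0, 0))))))  →  p(p(k(k(k(0, k(0, 0)), 0), p(k(0, 0)))))   [R5 at 1.1]
3. p(p(k(k(k(0, k(0, 0)), 0), p(k(0, 0)))))  →  p(p(k(k(k(0, 0), 0), p(k(0, 0)))))   [R5 at 1.1.1.1]
4. p(p(k(k(k(0, 0), 0), p(k(0, 0)))))  →  p(p(k(k(0, 0), p(k(0, 0)))))   [R5 at 1.1.1.1]
5. p(p(k(k(0, 0), p(k(0, 0)))))  →  p(p(k(0, p(k(0, 0)))))   [R5 at 1.1.1]
6. p(p(k(0, p(k(0, 0)))))  →  p(p(p(k(0, 0))))   [R5 at 1.1]
7. p(p(p(k(0, 0))))  →  p(p(p(0)))   [R5 at 1.1.1]

p(p(p(0)))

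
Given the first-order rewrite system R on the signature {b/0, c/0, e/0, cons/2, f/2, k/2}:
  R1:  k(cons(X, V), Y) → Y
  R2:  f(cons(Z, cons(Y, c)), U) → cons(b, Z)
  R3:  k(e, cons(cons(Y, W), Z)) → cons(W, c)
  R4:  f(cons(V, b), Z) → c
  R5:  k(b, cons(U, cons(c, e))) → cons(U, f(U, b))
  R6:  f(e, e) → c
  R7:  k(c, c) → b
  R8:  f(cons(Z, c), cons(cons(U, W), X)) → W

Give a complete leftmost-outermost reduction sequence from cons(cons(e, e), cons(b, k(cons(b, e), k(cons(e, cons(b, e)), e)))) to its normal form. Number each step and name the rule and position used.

1. cons(cons(e, e), cons(b, k(cons(b, e), k(cons(e, cons(b, e)), e))))  →  cons(cons(e, e), cons(b, k(cons(e, cons(b, e)), e)))   [R1 at 2.2]
2. cons(cons(e, e), cons(b, k(cons(e, cons(b, e)), e)))  →  cons(cons(e, e), cons(b, e))   [R1 at 2.2]

cons(cons(e, e), cons(b, e))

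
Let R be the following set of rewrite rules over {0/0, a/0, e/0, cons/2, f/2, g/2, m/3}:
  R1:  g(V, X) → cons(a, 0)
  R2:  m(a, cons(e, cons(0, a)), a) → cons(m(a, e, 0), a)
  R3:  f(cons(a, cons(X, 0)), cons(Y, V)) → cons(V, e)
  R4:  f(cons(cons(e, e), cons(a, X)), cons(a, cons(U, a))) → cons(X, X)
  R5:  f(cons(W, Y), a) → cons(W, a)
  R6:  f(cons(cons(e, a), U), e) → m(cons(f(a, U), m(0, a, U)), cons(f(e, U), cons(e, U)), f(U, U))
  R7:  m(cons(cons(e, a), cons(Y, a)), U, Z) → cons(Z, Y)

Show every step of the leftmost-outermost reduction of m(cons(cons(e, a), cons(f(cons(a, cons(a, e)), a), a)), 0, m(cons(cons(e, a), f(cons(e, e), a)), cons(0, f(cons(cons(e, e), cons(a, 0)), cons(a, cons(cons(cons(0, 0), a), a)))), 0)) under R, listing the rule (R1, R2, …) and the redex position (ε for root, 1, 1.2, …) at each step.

cons(cons(0, e), cons(a, a))

1. m(cons(cons(e, a), cons(f(cons(a, cons(a, e)), a), a)), 0, m(cons(cons(e, a), f(cons(e, e), a)), cons(0, f(cons(cons(e, e), cons(a, 0)), cons(a, cons(cons(cons(0, 0), a), a)))), 0))  →  cons(m(cons(cons(e, a), f(cons(e, e), a)), cons(0, f(cons(cons(e, e), cons(a, 0)), cons(a, cons(cons(cons(0, 0), a), a)))), 0), f(cons(a, cons(a, e)), a))   [R7 at ε]
2. cons(m(cons(cons(e, a), f(cons(e, e), a)), cons(0, f(cons(cons(e, e), cons(a, 0)), cons(a, cons(cons(cons(0, 0), a), a)))), 0), f(cons(a, cons(a, e)), a))  →  cons(m(cons(cons(e, a), cons(e, a)), cons(0, f(cons(cons(e, e), cons(a, 0)), cons(a, cons(cons(cons(0, 0), a), a)))), 0), f(cons(a, cons(a, e)), a))   [R5 at 1.1.2]
3. cons(m(cons(cons(e, a), cons(e, a)), cons(0, f(cons(cons(e, e), cons(a, 0)), cons(a, cons(cons(cons(0, 0), a), a)))), 0), f(cons(a, cons(a, e)), a))  →  cons(cons(0, e), f(cons(a, cons(a, e)), a))   [R7 at 1]
4. cons(cons(0, e), f(cons(a, cons(a, e)), a))  →  cons(cons(0, e), cons(a, a))   [R5 at 2]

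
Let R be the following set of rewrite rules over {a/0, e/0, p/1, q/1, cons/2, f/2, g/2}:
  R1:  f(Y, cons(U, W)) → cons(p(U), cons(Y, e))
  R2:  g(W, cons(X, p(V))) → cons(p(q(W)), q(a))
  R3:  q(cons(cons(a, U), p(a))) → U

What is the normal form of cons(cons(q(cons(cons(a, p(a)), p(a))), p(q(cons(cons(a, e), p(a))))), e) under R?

cons(cons(p(a), p(e)), e)

1. cons(cons(q(cons(cons(a, p(a)), p(a))), p(q(cons(cons(a, e), p(a))))), e)  →  cons(cons(p(a), p(q(cons(cons(a, e), p(a))))), e)   [R3 at 1.1]
2. cons(cons(p(a), p(q(cons(cons(a, e), p(a))))), e)  →  cons(cons(p(a), p(e)), e)   [R3 at 1.2.1]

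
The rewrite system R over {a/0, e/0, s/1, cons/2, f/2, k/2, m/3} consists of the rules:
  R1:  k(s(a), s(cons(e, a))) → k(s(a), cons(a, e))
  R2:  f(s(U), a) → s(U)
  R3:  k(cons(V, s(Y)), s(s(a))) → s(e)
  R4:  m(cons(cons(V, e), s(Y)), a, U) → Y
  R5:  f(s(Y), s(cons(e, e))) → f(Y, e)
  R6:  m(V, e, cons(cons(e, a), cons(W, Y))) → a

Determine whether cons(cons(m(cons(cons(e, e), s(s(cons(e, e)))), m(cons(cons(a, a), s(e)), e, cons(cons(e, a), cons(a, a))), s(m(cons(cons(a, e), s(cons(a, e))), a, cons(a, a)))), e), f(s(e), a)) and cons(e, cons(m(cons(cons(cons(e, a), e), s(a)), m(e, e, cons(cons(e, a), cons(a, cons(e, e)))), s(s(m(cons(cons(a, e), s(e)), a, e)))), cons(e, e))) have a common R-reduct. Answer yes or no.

Reduce t₁ = cons(cons(m(cons(cons(e, e), s(s(cons(e, e)))), m(cons(cons(a, a), s(e)), e, cons(cons(e, a), cons(a, a))), s(m(cons(cons(a, e), s(cons(a, e))), a, cons(a, a)))), e), f(s(e), a)):
1. cons(cons(m(cons(cons(e, e), s(s(cons(e, e)))), m(cons(cons(a, a), s(e)), e, cons(cons(e, a), cons(a, a))), s(m(cons(cons(a, e), s(cons(a, e))), a, cons(a, a)))), e), f(s(e), a))  →  cons(cons(m(cons(cons(e, e), s(s(cons(e, e)))), a, s(m(cons(cons(a, e), s(cons(a, e))), a, cons(a, a)))), e), f(s(e), a))   [R6 at 1.1.2]
2. cons(cons(m(cons(cons(e, e), s(s(cons(e, e)))), a, s(m(cons(cons(a, e), s(cons(a, e))), a, cons(a, a)))), e), f(s(e), a))  →  cons(cons(s(cons(e, e)), e), f(s(e), a))   [R4 at 1.1]
3. cons(cons(s(cons(e, e)), e), f(s(e), a))  →  cons(cons(s(cons(e, e)), e), s(e))   [R2 at 2]

Reduce t₂ = cons(e, cons(m(cons(cons(cons(e, a), e), s(a)), m(e, e, cons(cons(e, a), cons(a, cons(e, e)))), s(s(m(cons(cons(a, e), s(e)), a, e)))), cons(e, e))):
1. cons(e, cons(m(cons(cons(cons(e, a), e), s(a)), m(e, e, cons(cons(e, a), cons(a, cons(e, e)))), s(s(m(cons(cons(a, e), s(e)), a, e)))), cons(e, e)))  →  cons(e, cons(m(cons(cons(cons(e, a), e), s(a)), a, s(s(m(cons(cons(a, e), s(e)), a, e)))), cons(e, e)))   [R6 at 2.1.2]
2. cons(e, cons(m(cons(cons(cons(e, a), e), s(a)), a, s(s(m(cons(cons(a, e), s(e)), a, e)))), cons(e, e)))  →  cons(e, cons(a, cons(e, e)))   [R4 at 2.1]

no — NF(t₁) = cons(cons(s(cons(e, e)), e), s(e)), NF(t₂) = cons(e, cons(a, cons(e, e)))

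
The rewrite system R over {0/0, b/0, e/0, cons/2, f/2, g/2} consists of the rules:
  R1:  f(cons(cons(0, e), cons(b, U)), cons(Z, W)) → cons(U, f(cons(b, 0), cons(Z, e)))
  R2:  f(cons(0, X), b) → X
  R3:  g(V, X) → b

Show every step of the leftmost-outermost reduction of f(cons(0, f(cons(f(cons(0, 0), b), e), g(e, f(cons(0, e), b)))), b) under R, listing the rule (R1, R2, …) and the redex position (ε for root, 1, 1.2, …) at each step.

e

1. f(cons(0, f(cons(f(cons(0, 0), b), e), g(e, f(cons(0, e), b)))), b)  →  f(cons(f(cons(0, 0), b), e), g(e, f(cons(0, e), b)))   [R2 at ε]
2. f(cons(f(cons(0, 0), b), e), g(e, f(cons(0, e), b)))  →  f(cons(0, e), g(e, f(cons(0, e), b)))   [R2 at 1.1]
3. f(cons(0, e), g(e, f(cons(0, e), b)))  →  f(cons(0, e), b)   [R3 at 2]
4. f(cons(0, e), b)  →  e   [R2 at ε]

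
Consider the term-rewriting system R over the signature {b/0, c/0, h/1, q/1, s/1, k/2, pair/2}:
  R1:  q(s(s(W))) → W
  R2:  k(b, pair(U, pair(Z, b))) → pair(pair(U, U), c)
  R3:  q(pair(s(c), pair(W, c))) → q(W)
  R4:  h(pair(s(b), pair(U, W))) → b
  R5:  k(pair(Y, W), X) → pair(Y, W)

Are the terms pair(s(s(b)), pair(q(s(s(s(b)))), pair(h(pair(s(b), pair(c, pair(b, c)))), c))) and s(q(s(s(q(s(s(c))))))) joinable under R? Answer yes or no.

Reduce t₁ = pair(s(s(b)), pair(q(s(s(s(b)))), pair(h(pair(s(b), pair(c, pair(b, c)))), c))):
1. pair(s(s(b)), pair(q(s(s(s(b)))), pair(h(pair(s(b), pair(c, pair(b, c)))), c)))  →  pair(s(s(b)), pair(s(b), pair(h(pair(s(b), pair(c, pair(b, c)))), c)))   [R1 at 2.1]
2. pair(s(s(b)), pair(s(b), pair(h(pair(s(b), pair(c, pair(b, c)))), c)))  →  pair(s(s(b)), pair(s(b), pair(b, c)))   [R4 at 2.2.1]

Reduce t₂ = s(q(s(s(q(s(s(c))))))):
1. s(q(s(s(q(s(s(c)))))))  →  s(q(s(s(c))))   [R1 at 1]
2. s(q(s(s(c))))  →  s(c)   [R1 at 1]

no — NF(t₁) = pair(s(s(b)), pair(s(b), pair(b, c))), NF(t₂) = s(c)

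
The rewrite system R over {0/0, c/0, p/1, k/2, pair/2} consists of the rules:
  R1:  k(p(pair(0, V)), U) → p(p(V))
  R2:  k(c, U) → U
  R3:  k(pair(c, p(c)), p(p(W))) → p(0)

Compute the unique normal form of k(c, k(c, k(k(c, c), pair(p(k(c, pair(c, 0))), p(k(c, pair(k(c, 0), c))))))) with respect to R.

1. k(c, k(c, k(k(c, c), pair(p(k(c, pair(c, 0))), p(k(c, pair(k(c, 0), c)))))))  →  k(c, k(k(c, c), pair(p(k(c, pair(c, 0))), p(k(c, pair(k(c, 0), c))))))   [R2 at ε]
2. k(c, k(k(c, c), pair(p(k(c, pair(c, 0))), p(k(c, pair(k(c, 0), c))))))  →  k(k(c, c), pair(p(k(c, pair(c, 0))), p(k(c, pair(k(c, 0), c)))))   [R2 at ε]
3. k(k(c, c), pair(p(k(c, pair(c, 0))), p(k(c, pair(k(c, 0), c)))))  →  k(c, pair(p(k(c, pair(c, 0))), p(k(c, pair(k(c, 0), c)))))   [R2 at 1]
4. k(c, pair(p(k(c, pair(c, 0))), p(k(c, pair(k(c, 0), c)))))  →  pair(p(k(c, pair(c, 0))), p(k(c, pair(k(c, 0), c))))   [R2 at ε]
5. pair(p(k(c, pair(c, 0))), p(k(c, pair(k(c, 0), c))))  →  pair(p(pair(c, 0)), p(k(c, pair(k(c, 0), c))))   [R2 at 1.1]
6. pair(p(pair(c, 0)), p(k(c, pair(k(c, 0), c))))  →  pair(p(pair(c, 0)), p(pair(k(c, 0), c)))   [R2 at 2.1]
7. pair(p(pair(c, 0)), p(pair(k(c, 0), c)))  →  pair(p(pair(c, 0)), p(pair(0, c)))   [R2 at 2.1.1]

pair(p(pair(c, 0)), p(pair(0, c)))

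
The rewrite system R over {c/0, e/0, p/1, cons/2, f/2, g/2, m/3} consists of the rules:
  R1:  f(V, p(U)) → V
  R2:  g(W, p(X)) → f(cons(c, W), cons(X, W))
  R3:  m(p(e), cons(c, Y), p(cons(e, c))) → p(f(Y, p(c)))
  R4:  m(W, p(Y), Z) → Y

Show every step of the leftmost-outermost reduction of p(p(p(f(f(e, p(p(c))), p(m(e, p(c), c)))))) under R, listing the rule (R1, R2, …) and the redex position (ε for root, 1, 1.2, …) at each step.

p(p(p(e)))

1. p(p(p(f(f(e, p(p(c))), p(m(e, p(c), c))))))  →  p(p(p(f(e, p(p(c))))))   [R1 at 1.1.1]
2. p(p(p(f(e, p(p(c))))))  →  p(p(p(e)))   [R1 at 1.1.1]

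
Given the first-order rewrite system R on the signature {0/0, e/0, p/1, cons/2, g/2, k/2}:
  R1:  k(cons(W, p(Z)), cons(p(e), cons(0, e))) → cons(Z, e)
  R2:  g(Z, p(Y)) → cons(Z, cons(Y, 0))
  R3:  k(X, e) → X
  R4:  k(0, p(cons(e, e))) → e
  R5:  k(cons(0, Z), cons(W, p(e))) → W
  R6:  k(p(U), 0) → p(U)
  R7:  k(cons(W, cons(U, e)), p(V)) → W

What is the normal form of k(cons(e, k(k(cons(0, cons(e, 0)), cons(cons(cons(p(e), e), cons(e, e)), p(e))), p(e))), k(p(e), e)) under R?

1. k(cons(e, k(k(cons(0, cons(e, 0)), cons(cons(cons(p(e), e), cons(e, e)), p(e))), p(e))), k(p(e), e))  →  k(cons(e, k(cons(cons(p(e), e), cons(e, e)), p(e))), k(p(e), e))   [R5 at 1.2.1]
2. k(cons(e, k(cons(cons(p(e), e), cons(e, e)), p(e))), k(p(e), e))  →  k(cons(e, cons(p(e), e)), k(p(e), e))   [R7 at 1.2]
3. k(cons(e, cons(p(e), e)), k(p(e), e))  →  k(cons(e, cons(p(e), e)), p(e))   [R3 at 2]
4. k(cons(e, cons(p(e), e)), p(e))  →  e   [R7 at ε]

e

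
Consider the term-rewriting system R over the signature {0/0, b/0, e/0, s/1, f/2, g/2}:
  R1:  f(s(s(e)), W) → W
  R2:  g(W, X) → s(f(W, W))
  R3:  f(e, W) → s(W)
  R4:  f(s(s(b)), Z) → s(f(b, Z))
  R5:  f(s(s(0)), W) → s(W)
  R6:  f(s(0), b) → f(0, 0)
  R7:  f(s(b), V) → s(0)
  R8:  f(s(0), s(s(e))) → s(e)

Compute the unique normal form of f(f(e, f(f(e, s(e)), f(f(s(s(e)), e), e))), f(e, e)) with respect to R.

1. f(f(e, f(f(e, s(e)), f(f(s(s(e)), e), e))), f(e, e))  →  f(s(f(f(e, s(e)), f(f(s(s(e)), e), e))), f(e, e))   [R3 at 1]
2. f(s(f(f(e, s(e)), f(f(s(s(e)), e), e))), f(e, e))  →  f(s(f(s(s(e)), f(f(s(s(e)), e), e))), f(e, e))   [R3 at 1.1.1]
3. f(s(f(s(s(e)), f(f(s(s(e)), e), e))), f(e, e))  →  f(s(f(f(s(s(e)), e), e)), f(e, e))   [R1 at 1.1]
4. f(s(f(f(s(s(e)), e), e)), f(e, e))  →  f(s(f(e, e)), f(e, e))   [R1 at 1.1.1]
5. f(s(f(e, e)), f(e, e))  →  f(s(s(e)), f(e, e))   [R3 at 1.1]
6. f(s(s(e)), f(e, e))  →  f(e, e)   [R1 at ε]
7. f(e, e)  →  s(e)   [R3 at ε]

s(e)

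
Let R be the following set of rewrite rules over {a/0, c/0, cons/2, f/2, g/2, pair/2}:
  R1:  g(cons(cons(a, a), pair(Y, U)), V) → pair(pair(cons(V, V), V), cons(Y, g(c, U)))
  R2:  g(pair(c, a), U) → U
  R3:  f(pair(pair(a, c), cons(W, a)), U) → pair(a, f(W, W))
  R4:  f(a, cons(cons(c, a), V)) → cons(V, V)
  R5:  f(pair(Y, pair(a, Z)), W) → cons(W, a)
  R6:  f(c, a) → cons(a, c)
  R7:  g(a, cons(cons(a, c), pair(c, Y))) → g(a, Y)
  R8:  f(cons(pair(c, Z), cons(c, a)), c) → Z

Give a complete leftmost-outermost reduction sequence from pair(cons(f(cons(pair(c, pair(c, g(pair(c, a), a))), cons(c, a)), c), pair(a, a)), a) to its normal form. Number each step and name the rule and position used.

1. pair(cons(f(cons(pair(c, pair(c, g(pair(c, a), a))), cons(c, a)), c), pair(a, a)), a)  →  pair(cons(pair(c, g(pair(c, a), a)), pair(a, a)), a)   [R8 at 1.1]
2. pair(cons(pair(c, g(pair(c, a), a)), pair(a, a)), a)  →  pair(cons(pair(c, a), pair(a, a)), a)   [R2 at 1.1.2]

pair(cons(pair(c, a), pair(a, a)), a)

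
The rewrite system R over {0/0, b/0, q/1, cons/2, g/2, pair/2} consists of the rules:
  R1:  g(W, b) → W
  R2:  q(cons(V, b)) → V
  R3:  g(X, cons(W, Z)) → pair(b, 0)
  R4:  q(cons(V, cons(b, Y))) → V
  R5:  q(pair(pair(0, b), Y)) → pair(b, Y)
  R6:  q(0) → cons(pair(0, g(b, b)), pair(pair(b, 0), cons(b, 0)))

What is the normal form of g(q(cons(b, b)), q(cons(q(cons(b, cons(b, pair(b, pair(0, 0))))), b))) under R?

1. g(q(cons(b, b)), q(cons(q(cons(b, cons(b, pair(b, pair(0, 0))))), b)))  →  g(b, q(cons(q(cons(b, cons(b, pair(b, pair(0, 0))))), b)))   [R2 at 1]
2. g(b, q(cons(q(cons(b, cons(b, pair(b, pair(0, 0))))), b)))  →  g(b, q(cons(b, cons(b, pair(b, pair(0, 0))))))   [R2 at 2]
3. g(b, q(cons(b, cons(b, pair(b, pair(0, 0))))))  →  g(b, b)   [R4 at 2]
4. g(b, b)  →  b   [R1 at ε]

b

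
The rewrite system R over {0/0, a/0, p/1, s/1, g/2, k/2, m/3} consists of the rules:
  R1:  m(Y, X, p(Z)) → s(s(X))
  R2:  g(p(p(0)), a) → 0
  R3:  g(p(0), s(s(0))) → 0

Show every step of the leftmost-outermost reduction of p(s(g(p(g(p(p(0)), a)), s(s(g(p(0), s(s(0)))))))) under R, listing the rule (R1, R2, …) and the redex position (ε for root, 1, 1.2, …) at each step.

p(s(0))

1. p(s(g(p(g(p(p(0)), a)), s(s(g(p(0), s(s(0))))))))  →  p(s(g(p(0), s(s(g(p(0), s(s(0))))))))   [R2 at 1.1.1.1]
2. p(s(g(p(0), s(s(g(p(0), s(s(0))))))))  →  p(s(g(p(0), s(s(0)))))   [R3 at 1.1.2.1.1]
3. p(s(g(p(0), s(s(0)))))  →  p(s(0))   [R3 at 1.1]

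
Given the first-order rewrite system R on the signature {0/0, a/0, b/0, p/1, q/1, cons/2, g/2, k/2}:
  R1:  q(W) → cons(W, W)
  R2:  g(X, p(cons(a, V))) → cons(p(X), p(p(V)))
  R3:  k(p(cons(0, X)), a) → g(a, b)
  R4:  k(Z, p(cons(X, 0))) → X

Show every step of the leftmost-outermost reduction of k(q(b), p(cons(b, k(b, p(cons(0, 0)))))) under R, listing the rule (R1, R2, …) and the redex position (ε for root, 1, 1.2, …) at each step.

b

1. k(q(b), p(cons(b, k(b, p(cons(0, 0))))))  →  k(cons(b, b), p(cons(b, k(b, p(cons(0, 0))))))   [R1 at 1]
2. k(cons(b, b), p(cons(b, k(b, p(cons(0, 0))))))  →  k(cons(b, b), p(cons(b, 0)))   [R4 at 2.1.2]
3. k(cons(b, b), p(cons(b, 0)))  →  b   [R4 at ε]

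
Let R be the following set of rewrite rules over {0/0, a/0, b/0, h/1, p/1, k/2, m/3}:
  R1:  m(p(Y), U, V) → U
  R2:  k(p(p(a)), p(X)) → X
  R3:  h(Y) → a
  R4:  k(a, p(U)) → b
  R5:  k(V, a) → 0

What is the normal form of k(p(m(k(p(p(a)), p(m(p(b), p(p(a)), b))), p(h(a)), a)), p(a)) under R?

a

1. k(p(m(k(p(p(a)), p(m(p(b), p(p(a)), b))), p(h(a)), a)), p(a))  →  k(p(m(m(p(b), p(p(a)), b), p(h(a)), a)), p(a))   [R2 at 1.1.1]
2. k(p(m(m(p(b), p(p(a)), b), p(h(a)), a)), p(a))  →  k(p(m(p(p(a)), p(h(a)), a)), p(a))   [R1 at 1.1.1]
3. k(p(m(p(p(a)), p(h(a)), a)), p(a))  →  k(p(p(h(a))), p(a))   [R1 at 1.1]
4. k(p(p(h(a))), p(a))  →  k(p(p(a)), p(a))   [R3 at 1.1.1]
5. k(p(p(a)), p(a))  →  a   [R2 at ε]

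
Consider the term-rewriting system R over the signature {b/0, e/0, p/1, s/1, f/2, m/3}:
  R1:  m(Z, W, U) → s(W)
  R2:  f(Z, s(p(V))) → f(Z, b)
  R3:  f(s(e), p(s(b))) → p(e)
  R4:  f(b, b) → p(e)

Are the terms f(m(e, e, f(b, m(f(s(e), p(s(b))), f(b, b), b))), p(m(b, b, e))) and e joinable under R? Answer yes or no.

Reduce t₁ = f(m(e, e, f(b, m(f(s(e), p(s(b))), f(b, b), b))), p(m(b, b, e))):
1. f(m(e, e, f(b, m(f(s(e), p(s(b))), f(b, b), b))), p(m(b, b, e)))  →  f(s(e), p(m(b, b, e)))   [R1 at 1]
2. f(s(e), p(m(b, b, e)))  →  f(s(e), p(s(b)))   [R1 at 2.1]
3. f(s(e), p(s(b)))  →  p(e)   [R3 at ε]

Reduce t₂ = e:

no — NF(t₁) = p(e), NF(t₂) = e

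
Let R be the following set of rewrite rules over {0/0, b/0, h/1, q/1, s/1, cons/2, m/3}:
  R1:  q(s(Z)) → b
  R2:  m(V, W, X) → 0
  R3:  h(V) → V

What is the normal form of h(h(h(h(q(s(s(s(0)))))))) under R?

1. h(h(h(h(q(s(s(s(0))))))))  →  h(h(h(q(s(s(s(0)))))))   [R3 at ε]
2. h(h(h(q(s(s(s(0)))))))  →  h(h(q(s(s(s(0))))))   [R3 at ε]
3. h(h(q(s(s(s(0))))))  →  h(q(s(s(s(0)))))   [R3 at ε]
4. h(q(s(s(s(0)))))  →  q(s(s(s(0))))   [R3 at ε]
5. q(s(s(s(0))))  →  b   [R1 at ε]

b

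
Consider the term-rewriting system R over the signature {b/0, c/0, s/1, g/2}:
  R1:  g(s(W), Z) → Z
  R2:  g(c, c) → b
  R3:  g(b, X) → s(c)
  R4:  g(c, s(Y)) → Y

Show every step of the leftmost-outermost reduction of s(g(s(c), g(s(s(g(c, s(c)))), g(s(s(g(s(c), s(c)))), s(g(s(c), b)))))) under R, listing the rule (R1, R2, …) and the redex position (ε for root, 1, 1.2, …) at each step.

s(s(b))

1. s(g(s(c), g(s(s(g(c, s(c)))), g(s(s(g(s(c), s(c)))), s(g(s(c), b))))))  →  s(g(s(s(g(c, s(c)))), g(s(s(g(s(c), s(c)))), s(g(s(c), b)))))   [R1 at 1]
2. s(g(s(s(g(c, s(c)))), g(s(s(g(s(c), s(c)))), s(g(s(c), b)))))  →  s(g(s(s(g(s(c), s(c)))), s(g(s(c), b))))   [R1 at 1]
3. s(g(s(s(g(s(c), s(c)))), s(g(s(c), b))))  →  s(s(g(s(c), b)))   [R1 at 1]
4. s(s(g(s(c), b)))  →  s(s(b))   [R1 at 1.1]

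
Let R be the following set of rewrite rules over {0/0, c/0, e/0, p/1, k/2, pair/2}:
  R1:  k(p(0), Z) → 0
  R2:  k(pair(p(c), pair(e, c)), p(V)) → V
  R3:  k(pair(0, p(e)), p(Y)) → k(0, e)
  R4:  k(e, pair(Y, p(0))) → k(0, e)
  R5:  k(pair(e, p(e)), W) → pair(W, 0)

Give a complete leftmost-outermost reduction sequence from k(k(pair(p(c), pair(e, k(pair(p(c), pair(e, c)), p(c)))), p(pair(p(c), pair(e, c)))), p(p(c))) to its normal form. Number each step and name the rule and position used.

p(c)

1. k(k(pair(p(c), pair(e, k(pair(p(c), pair(e, c)), p(c)))), p(pair(p(c), pair(e, c)))), p(p(c)))  →  k(k(pair(p(c), pair(e, c)), p(pair(p(c), pair(e, c)))), p(p(c)))   [R2 at 1.1.2.2]
2. k(k(pair(p(c), pair(e, c)), p(pair(p(c), pair(e, c)))), p(p(c)))  →  k(pair(p(c), pair(e, c)), p(p(c)))   [R2 at 1]
3. k(pair(p(c), pair(e, c)), p(p(c)))  →  p(c)   [R2 at ε]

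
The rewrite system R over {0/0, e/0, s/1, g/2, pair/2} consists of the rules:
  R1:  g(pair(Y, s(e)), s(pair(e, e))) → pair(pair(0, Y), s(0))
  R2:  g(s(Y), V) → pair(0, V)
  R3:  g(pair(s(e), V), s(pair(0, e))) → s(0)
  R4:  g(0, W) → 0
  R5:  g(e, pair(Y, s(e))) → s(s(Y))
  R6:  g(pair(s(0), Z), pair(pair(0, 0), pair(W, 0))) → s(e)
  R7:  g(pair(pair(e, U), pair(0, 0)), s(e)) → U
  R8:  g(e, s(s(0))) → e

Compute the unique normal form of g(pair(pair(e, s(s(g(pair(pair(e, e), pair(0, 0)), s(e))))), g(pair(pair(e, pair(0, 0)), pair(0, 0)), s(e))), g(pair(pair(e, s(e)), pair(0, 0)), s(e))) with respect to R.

s(s(e))

1. g(pair(pair(e, s(s(g(pair(pair(e, e), pair(0, 0)), s(e))))), g(pair(pair(e, pair(0, 0)), pair(0, 0)), s(e))), g(pair(pair(e, s(e)), pair(0, 0)), s(e)))  →  g(pair(pair(e, s(s(e))), g(pair(pair(e, pair(0, 0)), pair(0, 0)), s(e))), g(pair(pair(e, s(e)), pair(0, 0)), s(e)))   [R7 at 1.1.2.1.1]
2. g(pair(pair(e, s(s(e))), g(pair(pair(e, pair(0, 0)), pair(0, 0)), s(e))), g(pair(pair(e, s(e)), pair(0, 0)), s(e)))  →  g(pair(pair(e, s(s(e))), pair(0, 0)), g(pair(pair(e, s(e)), pair(0, 0)), s(e)))   [R7 at 1.2]
3. g(pair(pair(e, s(s(e))), pair(0, 0)), g(pair(pair(e, s(e)), pair(0, 0)), s(e)))  →  g(pair(pair(e, s(s(e))), pair(0, 0)), s(e))   [R7 at 2]
4. g(pair(pair(e, s(s(e))), pair(0, 0)), s(e))  →  s(s(e))   [R7 at ε]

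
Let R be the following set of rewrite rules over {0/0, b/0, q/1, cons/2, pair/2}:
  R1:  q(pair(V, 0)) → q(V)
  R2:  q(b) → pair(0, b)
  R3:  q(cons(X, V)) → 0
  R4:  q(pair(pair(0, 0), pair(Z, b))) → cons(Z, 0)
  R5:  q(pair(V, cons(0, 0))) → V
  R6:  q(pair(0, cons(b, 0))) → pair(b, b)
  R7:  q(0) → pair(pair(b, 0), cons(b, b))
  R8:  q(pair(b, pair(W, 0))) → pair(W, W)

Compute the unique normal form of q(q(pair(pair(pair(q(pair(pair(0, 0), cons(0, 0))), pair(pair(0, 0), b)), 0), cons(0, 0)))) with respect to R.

cons(pair(0, 0), 0)

1. q(q(pair(pair(pair(q(pair(pair(0, 0), cons(0, 0))), pair(pair(0, 0), b)), 0), cons(0, 0))))  →  q(pair(pair(q(pair(pair(0, 0), cons(0, 0))), pair(pair(0, 0), b)), 0))   [R5 at 1]
2. q(pair(pair(q(pair(pair(0, 0), cons(0, 0))), pair(pair(0, 0), b)), 0))  →  q(pair(q(pair(pair(0, 0), cons(0, 0))), pair(pair(0, 0), b)))   [R1 at ε]
3. q(pair(q(pair(pair(0, 0), cons(0, 0))), pair(pair(0, 0), b)))  →  q(pair(pair(0, 0), pair(pair(0, 0), b)))   [R5 at 1.1]
4. q(pair(pair(0, 0), pair(pair(0, 0), b)))  →  cons(pair(0, 0), 0)   [R4 at ε]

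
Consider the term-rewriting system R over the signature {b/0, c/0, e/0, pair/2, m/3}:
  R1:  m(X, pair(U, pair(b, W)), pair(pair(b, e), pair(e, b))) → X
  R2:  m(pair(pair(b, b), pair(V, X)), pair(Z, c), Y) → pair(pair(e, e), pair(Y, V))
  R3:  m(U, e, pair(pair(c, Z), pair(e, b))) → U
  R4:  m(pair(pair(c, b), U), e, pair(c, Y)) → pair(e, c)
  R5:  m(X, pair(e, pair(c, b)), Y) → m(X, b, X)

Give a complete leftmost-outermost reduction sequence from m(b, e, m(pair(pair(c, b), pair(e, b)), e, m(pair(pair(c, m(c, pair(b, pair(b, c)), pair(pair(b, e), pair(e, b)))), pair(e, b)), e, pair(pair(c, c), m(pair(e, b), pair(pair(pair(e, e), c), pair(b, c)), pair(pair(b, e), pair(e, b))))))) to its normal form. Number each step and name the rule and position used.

b

1. m(b, e, m(pair(pair(c, b), pair(e, b)), e, m(pair(pair(c, m(c, pair(b, pair(b, c)), pair(pair(b, e), pair(e, b)))), pair(e, b)), e, pair(pair(c, c), m(pair(e, b), pair(pair(pair(e, e), c), pair(b, c)), pair(pair(b, e), pair(e, b)))))))  →  m(b, e, m(pair(pair(c, b), pair(e, b)), e, m(pair(pair(c, c), pair(e, b)), e, pair(pair(c, c), m(pair(e, b), pair(pair(pair(e, e), c), pair(b, c)), pair(pair(b, e), pair(e, b)))))))   [R1 at 3.3.1.1.2]
2. m(b, e, m(pair(pair(c, b), pair(e, b)), e, m(pair(pair(c, c), pair(e, b)), e, pair(pair(c, c), m(pair(e, b), pair(pair(pair(e, e), c), pair(b, c)), pair(pair(b, e), pair(e, b)))))))  →  m(b, e, m(pair(pair(c, b), pair(e, b)), e, m(pair(pair(c, c), pair(e, b)), e, pair(pair(c, c), pair(e, b)))))   [R1 at 3.3.3.2]
3. m(b, e, m(pair(pair(c, b), pair(e, b)), e, m(pair(pair(c, c), pair(e, b)), e, pair(pair(c, c), pair(e, b)))))  →  m(b, e, m(pair(pair(c, b), pair(e, b)), e, pair(pair(c, c), pair(e, b))))   [R3 at 3.3]
4. m(b, e, m(pair(pair(c, b), pair(e, b)), e, pair(pair(c, c), pair(e, b))))  →  m(b, e, pair(pair(c, b), pair(e, b)))   [R3 at 3]
5. m(b, e, pair(pair(c, b), pair(e, b)))  →  b   [R3 at ε]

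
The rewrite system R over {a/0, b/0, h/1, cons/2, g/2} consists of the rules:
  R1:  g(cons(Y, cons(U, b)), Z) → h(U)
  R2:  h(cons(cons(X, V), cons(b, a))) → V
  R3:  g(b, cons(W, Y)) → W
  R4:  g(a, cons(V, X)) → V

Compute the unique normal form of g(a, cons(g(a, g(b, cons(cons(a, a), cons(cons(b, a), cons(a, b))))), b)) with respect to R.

a

1. g(a, cons(g(a, g(b, cons(cons(a, a), cons(cons(b, a), cons(a, b))))), b))  →  g(a, g(b, cons(cons(a, a), cons(cons(b, a), cons(a, b)))))   [R4 at ε]
2. g(a, g(b, cons(cons(a, a), cons(cons(b, a), cons(a, b)))))  →  g(a, cons(a, a))   [R3 at 2]
3. g(a, cons(a, a))  →  a   [R4 at ε]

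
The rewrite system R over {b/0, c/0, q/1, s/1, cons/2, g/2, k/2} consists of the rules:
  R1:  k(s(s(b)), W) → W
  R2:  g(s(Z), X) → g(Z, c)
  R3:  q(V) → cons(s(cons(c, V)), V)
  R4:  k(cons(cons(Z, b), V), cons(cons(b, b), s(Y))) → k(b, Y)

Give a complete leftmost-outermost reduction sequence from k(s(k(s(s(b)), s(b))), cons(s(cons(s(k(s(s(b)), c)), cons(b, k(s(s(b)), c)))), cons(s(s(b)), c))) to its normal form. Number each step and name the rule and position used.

1. k(s(k(s(s(b)), s(b))), cons(s(cons(s(k(s(s(b)), c)), cons(b, k(s(s(b)), c)))), cons(s(s(b)), c)))  →  k(s(s(b)), cons(s(cons(s(k(s(s(b)), c)), cons(b, k(s(s(b)), c)))), cons(s(s(b)), c)))   [R1 at 1.1]
2. k(s(s(b)), cons(s(cons(s(k(s(s(b)), c)), cons(b, k(s(s(b)), c)))), cons(s(s(b)), c)))  →  cons(s(cons(s(k(s(s(b)), c)), cons(b, k(s(s(b)), c)))), cons(s(s(b)), c))   [R1 at ε]
3. cons(s(cons(s(k(s(s(b)), c)), cons(b, k(s(s(b)), c)))), cons(s(s(b)), c))  →  cons(s(cons(s(c), cons(b, k(s(s(b)), c)))), cons(s(s(b)), c))   [R1 at 1.1.1.1]
4. cons(s(cons(s(c), cons(b, k(s(s(b)), c)))), cons(s(s(b)), c))  →  cons(s(cons(s(c), cons(b, c))), cons(s(s(b)), c))   [R1 at 1.1.2.2]

cons(s(cons(s(c), cons(b, c))), cons(s(s(b)), c))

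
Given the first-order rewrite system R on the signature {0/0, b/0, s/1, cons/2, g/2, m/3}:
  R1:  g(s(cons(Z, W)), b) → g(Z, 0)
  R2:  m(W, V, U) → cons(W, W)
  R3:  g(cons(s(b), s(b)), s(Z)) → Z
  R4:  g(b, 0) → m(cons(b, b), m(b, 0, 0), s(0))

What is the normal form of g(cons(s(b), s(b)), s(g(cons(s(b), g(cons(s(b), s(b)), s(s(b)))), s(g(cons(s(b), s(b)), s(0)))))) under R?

1. g(cons(s(b), s(b)), s(g(cons(s(b), g(cons(s(b), s(b)), s(s(b)))), s(g(cons(s(b), s(b)), s(0))))))  →  g(cons(s(b), g(cons(s(b), s(b)), s(s(b)))), s(g(cons(s(b), s(b)), s(0))))   [R3 at ε]
2. g(cons(s(b), g(cons(s(b), s(b)), s(s(b)))), s(g(cons(s(b), s(b)), s(0))))  →  g(cons(s(b), s(b)), s(g(cons(s(b), s(b)), s(0))))   [R3 at 1.2]
3. g(cons(s(b), s(b)), s(g(cons(s(b), s(b)), s(0))))  →  g(cons(s(b), s(b)), s(0))   [R3 at ε]
4. g(cons(s(b), s(b)), s(0))  →  0   [R3 at ε]

0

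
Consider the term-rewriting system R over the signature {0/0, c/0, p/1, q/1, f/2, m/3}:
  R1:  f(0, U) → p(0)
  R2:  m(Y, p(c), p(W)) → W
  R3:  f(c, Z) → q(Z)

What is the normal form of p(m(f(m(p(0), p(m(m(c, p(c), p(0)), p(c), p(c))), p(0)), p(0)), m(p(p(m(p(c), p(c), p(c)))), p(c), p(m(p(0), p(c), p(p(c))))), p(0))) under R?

1. p(m(f(m(p(0), p(m(m(c, p(c), p(0)), p(c), p(c))), p(0)), p(0)), m(p(p(m(p(c), p(c), p(c)))), p(c), p(m(p(0), p(c), p(p(c))))), p(0)))  →  p(m(f(m(p(0), p(c), p(0)), p(0)), m(p(p(m(p(c), p(c), p(c)))), p(c), p(m(p(0), p(c), p(p(c))))), p(0)))   [R2 at 1.1.1.2.1]
2. p(m(f(m(p(0), p(c), p(0)), p(0)), m(p(p(m(p(c), p(c), p(c)))), p(c), p(m(p(0), p(c), p(p(c))))), p(0)))  →  p(m(f(0, p(0)), m(p(p(m(p(c), p(c), p(c)))), p(c), p(m(p(0), p(c), p(p(c))))), p(0)))   [R2 at 1.1.1]
3. p(m(f(0, p(0)), m(p(p(m(p(c), p(c), p(c)))), p(c), p(m(p(0), p(c), p(p(c))))), p(0)))  →  p(m(p(0), m(p(p(m(p(c), p(c), p(c)))), p(c), p(m(p(0), p(c), p(p(c))))), p(0)))   [R1 at 1.1]
4. p(m(p(0), m(p(p(m(p(c), p(c), p(c)))), p(c), p(m(p(0), p(c), p(p(c))))), p(0)))  →  p(m(p(0), m(p(0), p(c), p(p(c))), p(0)))   [R2 at 1.2]
5. p(m(p(0), m(p(0), p(c), p(p(c))), p(0)))  →  p(m(p(0), p(c), p(0)))   [R2 at 1.2]
6. p(m(p(0), p(c), p(0)))  →  p(0)   [R2 at 1]

p(0)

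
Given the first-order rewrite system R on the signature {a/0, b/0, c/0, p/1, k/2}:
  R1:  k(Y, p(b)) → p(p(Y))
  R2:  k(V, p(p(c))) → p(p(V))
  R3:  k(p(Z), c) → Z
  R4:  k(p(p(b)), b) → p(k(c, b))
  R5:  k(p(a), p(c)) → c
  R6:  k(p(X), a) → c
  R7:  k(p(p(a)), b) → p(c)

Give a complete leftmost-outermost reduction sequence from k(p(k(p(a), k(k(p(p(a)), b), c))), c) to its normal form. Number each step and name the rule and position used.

a

1. k(p(k(p(a), k(k(p(p(a)), b), c))), c)  →  k(p(a), k(k(p(p(a)), b), c))   [R3 at ε]
2. k(p(a), k(k(p(p(a)), b), c))  →  k(p(a), k(p(c), c))   [R7 at 2.1]
3. k(p(a), k(p(c), c))  →  k(p(a), c)   [R3 at 2]
4. k(p(a), c)  →  a   [R3 at ε]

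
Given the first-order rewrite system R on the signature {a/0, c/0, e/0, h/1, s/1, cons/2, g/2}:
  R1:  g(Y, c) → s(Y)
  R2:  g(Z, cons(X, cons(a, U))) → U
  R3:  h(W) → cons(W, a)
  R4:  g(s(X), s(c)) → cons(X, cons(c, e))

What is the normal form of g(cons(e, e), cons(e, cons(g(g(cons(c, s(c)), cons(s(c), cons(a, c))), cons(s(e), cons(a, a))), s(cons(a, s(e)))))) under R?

s(cons(a, s(e)))

1. g(cons(e, e), cons(e, cons(g(g(cons(c, s(c)), cons(s(c), cons(a, c))), cons(s(e), cons(a, a))), s(cons(a, s(e))))))  →  g(cons(e, e), cons(e, cons(a, s(cons(a, s(e))))))   [R2 at 2.2.1]
2. g(cons(e, e), cons(e, cons(a, s(cons(a, s(e))))))  →  s(cons(a, s(e)))   [R2 at ε]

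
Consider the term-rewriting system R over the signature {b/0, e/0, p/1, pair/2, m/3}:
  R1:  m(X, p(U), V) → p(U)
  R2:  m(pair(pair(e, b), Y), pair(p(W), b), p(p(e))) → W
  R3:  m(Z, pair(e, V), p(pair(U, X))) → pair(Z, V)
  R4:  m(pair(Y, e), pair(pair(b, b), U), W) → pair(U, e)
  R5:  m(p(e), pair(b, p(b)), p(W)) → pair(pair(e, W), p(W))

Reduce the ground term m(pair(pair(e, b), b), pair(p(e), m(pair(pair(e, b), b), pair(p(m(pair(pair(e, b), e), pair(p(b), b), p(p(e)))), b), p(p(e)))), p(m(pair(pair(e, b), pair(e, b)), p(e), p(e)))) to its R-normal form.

1. m(pair(pair(e, b), b), pair(p(e), m(pair(pair(e, b), b), pair(p(m(pair(pair(e, b), e), pair(p(b), b), p(p(e)))), b), p(p(e)))), p(m(pair(pair(e, b), pair(e, b)), p(e), p(e))))  →  m(pair(pair(e, b), b), pair(p(e), m(pair(pair(e, b), e), pair(p(b), b), p(p(e)))), p(m(pair(pair(e, b), pair(e, b)), p(e), p(e))))   [R2 at 2.2]
2. m(pair(pair(e, b), b), pair(p(e), m(pair(pair(e, b), e), pair(p(b), b), p(p(e)))), p(m(pair(pair(e, b), pair(e, b)), p(e), p(e))))  →  m(pair(pair(e, b), b), pair(p(e), b), p(m(pair(pair(e, b), pair(e, b)), p(e), p(e))))   [R2 at 2.2]
3. m(pair(pair(e, b), b), pair(p(e), b), p(m(pair(pair(e, b), pair(e, b)), p(e), p(e))))  →  m(pair(pair(e, b), b), pair(p(e), b), p(p(e)))   [R1 at 3.1]
4. m(pair(pair(e, b), b), pair(p(e), b), p(p(e)))  →  e   [R2 at ε]

e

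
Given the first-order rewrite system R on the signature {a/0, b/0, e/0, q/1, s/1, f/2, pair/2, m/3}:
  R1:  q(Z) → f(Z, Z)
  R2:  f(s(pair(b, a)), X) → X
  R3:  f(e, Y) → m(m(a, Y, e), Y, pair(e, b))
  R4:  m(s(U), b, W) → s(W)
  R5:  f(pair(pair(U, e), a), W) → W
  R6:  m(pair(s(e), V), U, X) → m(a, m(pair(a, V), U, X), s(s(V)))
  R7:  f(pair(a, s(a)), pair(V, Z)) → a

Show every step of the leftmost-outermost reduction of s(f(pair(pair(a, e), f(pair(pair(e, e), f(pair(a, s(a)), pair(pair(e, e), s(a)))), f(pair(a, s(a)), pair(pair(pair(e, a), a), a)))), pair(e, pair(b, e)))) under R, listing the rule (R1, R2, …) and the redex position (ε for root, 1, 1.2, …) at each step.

s(pair(e, pair(b, e)))

1. s(f(pair(pair(a, e), f(pair(pair(e, e), f(pair(a, s(a)), pair(pair(e, e), s(a)))), f(pair(a, s(a)), pair(pair(pair(e, a), a), a)))), pair(e, pair(b, e))))  →  s(f(pair(pair(a, e), f(pair(pair(e, e), a), f(pair(a, s(a)), pair(pair(pair(e, a), a), a)))), pair(e, pair(b, e))))   [R7 at 1.1.2.1.2]
2. s(f(pair(pair(a, e), f(pair(pair(e, e), a), f(pair(a, s(a)), pair(pair(pair(e, a), a), a)))), pair(e, pair(b, e))))  →  s(f(pair(pair(a, e), f(pair(a, s(a)), pair(pair(pair(e, a), a), a))), pair(e, pair(b, e))))   [R5 at 1.1.2]
3. s(f(pair(pair(a, e), f(pair(a, s(a)), pair(pair(pair(e, a), a), a))), pair(e, pair(b, e))))  →  s(f(pair(pair(a, e), a), pair(e, pair(b, e))))   [R7 at 1.1.2]
4. s(f(pair(pair(a, e), a), pair(e, pair(b, e))))  →  s(pair(e, pair(b, e)))   [R5 at 1]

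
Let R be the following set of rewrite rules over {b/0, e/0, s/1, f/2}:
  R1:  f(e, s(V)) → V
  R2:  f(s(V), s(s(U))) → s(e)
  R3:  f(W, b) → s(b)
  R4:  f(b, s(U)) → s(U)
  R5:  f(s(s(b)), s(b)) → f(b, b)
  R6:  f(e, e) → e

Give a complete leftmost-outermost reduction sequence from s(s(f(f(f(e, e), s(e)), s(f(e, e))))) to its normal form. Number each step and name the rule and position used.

1. s(s(f(f(f(e, e), s(e)), s(f(e, e)))))  →  s(s(f(f(e, s(e)), s(f(e, e)))))   [R6 at 1.1.1.1]
2. s(s(f(f(e, s(e)), s(f(e, e)))))  →  s(s(f(e, s(f(e, e)))))   [R1 at 1.1.1]
3. s(s(f(e, s(f(e, e)))))  →  s(s(f(e, e)))   [R1 at 1.1]
4. s(s(f(e, e)))  →  s(s(e))   [R6 at 1.1]

s(s(e))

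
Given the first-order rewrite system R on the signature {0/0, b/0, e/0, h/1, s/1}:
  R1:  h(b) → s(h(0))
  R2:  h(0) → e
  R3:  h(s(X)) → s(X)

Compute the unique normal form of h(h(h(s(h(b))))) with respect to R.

s(s(e))

1. h(h(h(s(h(b)))))  →  h(h(s(h(b))))   [R3 at 1.1]
2. h(h(s(h(b))))  →  h(s(h(b)))   [R3 at 1]
3. h(s(h(b)))  →  s(h(b))   [R3 at ε]
4. s(h(b))  →  s(s(h(0)))   [R1 at 1]
5. s(s(h(0)))  →  s(s(e))   [R2 at 1.1]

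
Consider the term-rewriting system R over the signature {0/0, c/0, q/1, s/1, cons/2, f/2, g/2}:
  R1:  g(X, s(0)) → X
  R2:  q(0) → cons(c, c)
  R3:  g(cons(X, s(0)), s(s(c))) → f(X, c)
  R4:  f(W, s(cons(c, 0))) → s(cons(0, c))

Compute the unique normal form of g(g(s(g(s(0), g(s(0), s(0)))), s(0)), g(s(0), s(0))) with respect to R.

1. g(g(s(g(s(0), g(s(0), s(0)))), s(0)), g(s(0), s(0)))  →  g(s(g(s(0), g(s(0), s(0)))), g(s(0), s(0)))   [R1 at 1]
2. g(s(g(s(0), g(s(0), s(0)))), g(s(0), s(0)))  →  g(s(g(s(0), s(0))), g(s(0), s(0)))   [R1 at 1.1.2]
3. g(s(g(s(0), s(0))), g(s(0), s(0)))  →  g(s(s(0)), g(s(0), s(0)))   [R1 at 1.1]
4. g(s(s(0)), g(s(0), s(0)))  →  g(s(s(0)), s(0))   [R1 at 2]
5. g(s(s(0)), s(0))  →  s(s(0))   [R1 at ε]

s(s(0))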